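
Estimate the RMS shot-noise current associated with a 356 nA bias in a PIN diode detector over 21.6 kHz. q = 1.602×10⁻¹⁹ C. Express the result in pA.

49.6 pA

I_n = √(2qI·B)
2qI·B = 2 × 1.602×10⁻¹⁹ × 3.56×10⁻⁷ × 2.16×10⁴ = 2.46×10⁻²¹ A²
I_n = √(2.46×10⁻²¹) = 4.96×10⁻¹¹ A = 49.6 pA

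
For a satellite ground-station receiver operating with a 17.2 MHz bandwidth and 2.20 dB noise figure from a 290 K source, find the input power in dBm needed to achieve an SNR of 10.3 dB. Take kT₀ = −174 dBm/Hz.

−89.1 dBm

Sensitivity = −174 + 10 log₁₀(B) + NF + SNR_min
= −174 + 72.36 + 2.20 + 10.3
= −89.14 dBm → −89.1 dBm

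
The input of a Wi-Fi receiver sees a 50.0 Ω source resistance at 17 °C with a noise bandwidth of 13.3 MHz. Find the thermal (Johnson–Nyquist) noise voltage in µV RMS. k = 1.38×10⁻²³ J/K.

3.26 µV

T = 17 °C + 273.15 = 290.15 K
V_n = √(4kTRB)
4kTRB = 4 × 1.38×10⁻²³ × 290.15 × 5.00×10¹ × 1.33×10⁷ = 1.07×10⁻¹¹ V²
V_n = √(1.07×10⁻¹¹) = 3.26×10⁻⁶ V = 3.26 µV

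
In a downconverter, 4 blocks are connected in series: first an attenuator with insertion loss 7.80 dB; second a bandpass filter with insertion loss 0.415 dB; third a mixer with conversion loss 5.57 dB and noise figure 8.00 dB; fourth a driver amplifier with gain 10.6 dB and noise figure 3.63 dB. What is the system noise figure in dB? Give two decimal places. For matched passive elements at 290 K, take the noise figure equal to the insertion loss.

18.64 dB

Convert to linear (a loss of L dB is a gain of −L dB): F_i = 10^(NF_i/10), G_i = 10^(G_i,dB/10)
  Stage 1: F_1 = 10^(7.80/10) = 6.026, G_1 = 10^(−7.80/10) = 0.1660
  Stage 2: F_2 = 10^(0.415/10) = 1.100, G_2 = 10^(−0.415/10) = 0.9089
  Stage 3: F_3 = 10^(8.00/10) = 6.310, G_3 = 10^(−5.57/10) = 0.2773
  Stage 4: F_4 = 10^(3.63/10) = 2.307, G_4 = 10^(10.6/10) = 11.48
Friis cascade:
  F = 6.026 + (1.100 − 1)/0.1660 + (6.310 − 1)/0.1508 + (2.307 − 1)/0.04183 = 73.07
NF = 10 log₁₀(73.07) = 18.64 dB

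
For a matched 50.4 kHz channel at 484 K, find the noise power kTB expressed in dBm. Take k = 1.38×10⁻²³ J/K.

P_n = kTB = 1.38×10⁻²³ × 484 × 5.04×10⁴ = 3.37×10⁻¹⁶ W
In dBm: 10 log₁₀(3.37×10⁻¹⁶ / 10⁻³) = −124.7 dBm

−124.7 dBm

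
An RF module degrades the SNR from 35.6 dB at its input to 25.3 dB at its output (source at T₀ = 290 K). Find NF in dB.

10.3 dB

NF (dB) = SNR_in(dB) − SNR_out(dB) when the source is at T₀
NF = 35.6 − 25.3 = 10.3 dB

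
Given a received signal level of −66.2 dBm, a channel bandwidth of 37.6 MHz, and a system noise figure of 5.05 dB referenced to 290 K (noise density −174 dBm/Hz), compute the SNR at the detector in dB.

27.0 dB

Noise floor: N = −174 + 10 log₁₀(B) + NF
10 log₁₀(3.76×10⁷) = 75.75 dB
N = −174 + 75.75 + 5.05 = −93.20 dBm
SNR = P_sig − N = −66.2 − (−93.20) = 27.00 dB → 27.0 dB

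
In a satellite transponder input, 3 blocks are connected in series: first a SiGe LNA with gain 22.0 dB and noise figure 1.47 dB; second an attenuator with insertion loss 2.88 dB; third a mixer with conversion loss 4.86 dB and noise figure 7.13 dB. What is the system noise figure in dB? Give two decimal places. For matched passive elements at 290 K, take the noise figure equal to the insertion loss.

Convert to linear (a loss of L dB is a gain of −L dB): F_i = 10^(NF_i/10), G_i = 10^(G_i,dB/10)
  Stage 1: F_1 = 10^(1.47/10) = 1.403, G_1 = 10^(22.0/10) = 158.5
  Stage 2: F_2 = 10^(2.88/10) = 1.941, G_2 = 10^(−2.88/10) = 0.5152
  Stage 3: F_3 = 10^(7.13/10) = 5.164, G_3 = 10^(−4.86/10) = 0.3266
Friis cascade:
  F = 1.403 + (1.941 − 1)/158.5 + (5.164 − 1)/81.66 = 1.460
NF = 10 log₁₀(1.460) = 1.64 dB

1.64 dB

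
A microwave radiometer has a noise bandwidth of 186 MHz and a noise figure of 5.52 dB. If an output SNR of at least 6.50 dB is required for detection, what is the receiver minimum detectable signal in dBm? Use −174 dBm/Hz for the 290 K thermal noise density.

Sensitivity = −174 + 10 log₁₀(B) + NF + SNR_min
= −174 + 82.7 + 5.52 + 6.50
= −79.28 dBm → −79.3 dBm

−79.3 dBm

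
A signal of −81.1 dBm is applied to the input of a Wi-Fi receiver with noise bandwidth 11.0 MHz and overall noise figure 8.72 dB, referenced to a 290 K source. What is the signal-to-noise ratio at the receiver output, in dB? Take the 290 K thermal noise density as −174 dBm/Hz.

13.8 dB

Noise floor: N = −174 + 10 log₁₀(B) + NF
10 log₁₀(1.10×10⁷) = 70.41 dB
N = −174 + 70.41 + 8.72 = −94.87 dBm
SNR = P_sig − N = −81.1 − (−94.87) = 13.77 dB → 13.8 dB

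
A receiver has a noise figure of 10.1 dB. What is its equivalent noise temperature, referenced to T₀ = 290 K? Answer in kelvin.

2678 K

F = 10^(10.1/10) = 10.2329
T_e = (F − 1)·T₀ = (10.2329 − 1) × 290 = 2678 K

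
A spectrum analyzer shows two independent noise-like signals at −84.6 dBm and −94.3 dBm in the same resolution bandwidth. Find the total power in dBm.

−84.2 dBm

Convert to linear, add, convert back:
P₁ = 3.47×10⁻¹² W, P₂ = 3.72×10⁻¹³ W
P_tot = 3.84×10⁻¹² W → 10 log₁₀(P_tot / 10⁻³) = −84.2 dBm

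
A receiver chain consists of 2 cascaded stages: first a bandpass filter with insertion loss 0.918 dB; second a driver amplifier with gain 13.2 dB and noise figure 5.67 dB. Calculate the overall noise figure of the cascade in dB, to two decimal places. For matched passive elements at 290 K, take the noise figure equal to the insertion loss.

6.59 dB

Convert to linear (a loss of L dB is a gain of −L dB): F_i = 10^(NF_i/10), G_i = 10^(G_i,dB/10)
  Stage 1: F_1 = 10^(0.918/10) = 1.235, G_1 = 10^(−0.918/10) = 0.8095
  Stage 2: F_2 = 10^(5.67/10) = 3.690, G_2 = 10^(13.2/10) = 20.89
Friis cascade:
  F = 1.235 + (3.690 − 1)/0.8095 = 4.558
NF = 10 log₁₀(4.558) = 6.59 dB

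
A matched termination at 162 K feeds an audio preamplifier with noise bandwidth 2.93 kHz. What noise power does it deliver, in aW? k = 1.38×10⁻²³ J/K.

P_n = kTB = 1.38×10⁻²³ × 162 × 2.93×10³ = 6.55×10⁻¹⁸ W = 6.55 aW

6.55 aW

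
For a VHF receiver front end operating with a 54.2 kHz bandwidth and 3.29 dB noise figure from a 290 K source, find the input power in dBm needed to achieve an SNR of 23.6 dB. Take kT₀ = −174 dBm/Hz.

−99.8 dBm

Sensitivity = −174 + 10 log₁₀(B) + NF + SNR_min
= −174 + 47.34 + 3.29 + 23.6
= −99.77 dBm → −99.8 dBm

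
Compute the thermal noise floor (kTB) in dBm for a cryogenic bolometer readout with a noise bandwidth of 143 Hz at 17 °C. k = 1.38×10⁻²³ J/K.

T = 17 °C + 273.15 = 290.15 K
P_n = kTB = 1.38×10⁻²³ × 290.15 × 1.43×10² = 5.73×10⁻¹⁹ W
In dBm: 10 log₁₀(5.73×10⁻¹⁹ / 10⁻³) = −152.4 dBm

−152.4 dBm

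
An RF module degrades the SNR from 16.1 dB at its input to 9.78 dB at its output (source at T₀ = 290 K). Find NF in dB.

NF (dB) = SNR_in(dB) − SNR_out(dB) when the source is at T₀
NF = 16.1 − 9.78 = 6.32 dB

6.32 dB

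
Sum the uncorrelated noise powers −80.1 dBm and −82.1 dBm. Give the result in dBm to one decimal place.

−78.0 dBm

Convert to linear, add, convert back:
P₁ = 9.77×10⁻¹² W, P₂ = 6.17×10⁻¹² W
P_tot = 1.59×10⁻¹¹ W → 10 log₁₀(P_tot / 10⁻³) = −78.0 dBm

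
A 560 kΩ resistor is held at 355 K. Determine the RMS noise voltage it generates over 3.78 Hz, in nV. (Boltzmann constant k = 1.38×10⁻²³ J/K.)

V_n = √(4kTRB)
4kTRB = 4 × 1.38×10⁻²³ × 355 × 5.60×10⁵ × 3.78×10⁰ = 4.15×10⁻¹⁴ V²
V_n = √(4.15×10⁻¹⁴) = 2.04×10⁻⁷ V = 204 nV

204 nV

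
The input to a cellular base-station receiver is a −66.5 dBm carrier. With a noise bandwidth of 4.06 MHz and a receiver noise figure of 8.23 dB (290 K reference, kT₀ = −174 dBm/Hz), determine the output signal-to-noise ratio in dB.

Noise floor: N = −174 + 10 log₁₀(B) + NF
10 log₁₀(4.06×10⁶) = 66.09 dB
N = −174 + 66.09 + 8.23 = −99.68 dBm
SNR = P_sig − N = −66.5 − (−99.68) = 33.18 dB → 33.2 dB

33.2 dB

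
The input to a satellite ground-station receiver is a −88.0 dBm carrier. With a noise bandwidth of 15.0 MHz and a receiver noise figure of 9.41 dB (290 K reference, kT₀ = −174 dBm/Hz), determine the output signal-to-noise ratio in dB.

4.8 dB

Noise floor: N = −174 + 10 log₁₀(B) + NF
10 log₁₀(1.50×10⁷) = 71.76 dB
N = −174 + 71.76 + 9.41 = −92.83 dBm
SNR = P_sig − N = −88.0 − (−92.83) = 4.83 dB → 4.8 dB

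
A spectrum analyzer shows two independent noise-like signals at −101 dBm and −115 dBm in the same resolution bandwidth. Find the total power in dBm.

−100.8 dBm

Convert to linear, add, convert back:
P₁ = 7.94×10⁻¹⁴ W, P₂ = 3.16×10⁻¹⁵ W
P_tot = 8.26×10⁻¹⁴ W → 10 log₁₀(P_tot / 10⁻³) = −100.8 dBm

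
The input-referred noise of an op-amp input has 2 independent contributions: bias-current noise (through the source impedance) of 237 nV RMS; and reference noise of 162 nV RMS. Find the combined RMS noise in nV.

287 nV

Uncorrelated sources add in power (mean-square): V_tot = √(ΣV_i²)
V_tot = √[(2.37×10⁻⁷)² + (1.62×10⁻⁷)²] = 2.87×10⁻⁷ V = 287 nV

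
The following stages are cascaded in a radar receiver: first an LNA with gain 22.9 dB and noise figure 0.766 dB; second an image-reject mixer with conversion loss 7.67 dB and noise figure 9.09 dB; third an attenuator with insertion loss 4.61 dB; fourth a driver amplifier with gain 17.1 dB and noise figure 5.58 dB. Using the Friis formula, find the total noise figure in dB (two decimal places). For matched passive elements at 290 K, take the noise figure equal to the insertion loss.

1.80 dB

Convert to linear (a loss of L dB is a gain of −L dB): F_i = 10^(NF_i/10), G_i = 10^(G_i,dB/10)
  Stage 1: F_1 = 10^(0.766/10) = 1.193, G_1 = 10^(22.9/10) = 195.0
  Stage 2: F_2 = 10^(9.09/10) = 8.110, G_2 = 10^(−7.67/10) = 0.1710
  Stage 3: F_3 = 10^(4.61/10) = 2.891, G_3 = 10^(−4.61/10) = 0.3459
  Stage 4: F_4 = 10^(5.58/10) = 3.614, G_4 = 10^(17.1/10) = 51.29
Friis cascade:
  F = 1.193 + (8.110 − 1)/195.0 + (2.891 − 1)/33.34 + (3.614 − 1)/11.53 = 1.513
NF = 10 log₁₀(1.513) = 1.80 dB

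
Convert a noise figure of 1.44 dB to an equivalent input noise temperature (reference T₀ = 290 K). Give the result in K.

F = 10^(1.44/10) = 1.39316
T_e = (F − 1)·T₀ = (1.39316 − 1) × 290 = 114 K

114 K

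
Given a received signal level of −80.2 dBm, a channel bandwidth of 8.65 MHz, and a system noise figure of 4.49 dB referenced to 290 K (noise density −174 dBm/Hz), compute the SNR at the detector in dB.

Noise floor: N = −174 + 10 log₁₀(B) + NF
10 log₁₀(8.65×10⁶) = 69.37 dB
N = −174 + 69.37 + 4.49 = −100.14 dBm
SNR = P_sig − N = −80.2 − (−100.14) = 19.94 dB → 19.9 dB

19.9 dB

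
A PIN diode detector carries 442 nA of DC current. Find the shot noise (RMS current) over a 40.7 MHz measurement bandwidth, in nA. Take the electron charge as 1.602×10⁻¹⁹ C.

I_n = √(2qI·B)
2qI·B = 2 × 1.602×10⁻¹⁹ × 4.42×10⁻⁷ × 4.07×10⁷ = 5.76×10⁻¹⁸ A²
I_n = √(5.76×10⁻¹⁸) = 2.40×10⁻⁹ A = 2.40 nA

2.40 nA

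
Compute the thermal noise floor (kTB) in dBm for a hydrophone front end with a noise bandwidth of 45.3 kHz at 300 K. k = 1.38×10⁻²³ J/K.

−127.3 dBm

P_n = kTB = 1.38×10⁻²³ × 300 × 4.53×10⁴ = 1.88×10⁻¹⁶ W
In dBm: 10 log₁₀(1.88×10⁻¹⁶ / 10⁻³) = −127.3 dBm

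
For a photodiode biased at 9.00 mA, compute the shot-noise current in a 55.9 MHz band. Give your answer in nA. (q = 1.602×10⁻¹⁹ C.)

I_n = √(2qI·B)
2qI·B = 2 × 1.602×10⁻¹⁹ × 9.00×10⁻³ × 5.59×10⁷ = 1.61×10⁻¹³ A²
I_n = √(1.61×10⁻¹³) = 4.01×10⁻⁷ A = 401 nA

401 nA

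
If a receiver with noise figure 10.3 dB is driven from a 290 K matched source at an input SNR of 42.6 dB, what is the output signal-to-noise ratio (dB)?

By definition F = SNR_in/SNR_out, so in dB: SNR_out = SNR_in − NF
SNR_out = 42.6 − 10.3 = 32.3 dB

32.3 dB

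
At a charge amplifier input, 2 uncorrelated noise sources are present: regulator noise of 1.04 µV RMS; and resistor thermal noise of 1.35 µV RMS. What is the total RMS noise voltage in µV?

Uncorrelated sources add in power (mean-square): V_tot = √(ΣV_i²)
V_tot = √[(1.04×10⁻⁶)² + (1.35×10⁻⁶)²] = 1.70×10⁻⁶ V = 1.70 µV

1.70 µV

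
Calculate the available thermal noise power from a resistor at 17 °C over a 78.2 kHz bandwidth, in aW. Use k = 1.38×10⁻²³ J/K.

T = 17 °C + 273.15 = 290.15 K
P_n = kTB = 1.38×10⁻²³ × 290.15 × 7.82×10⁴ = 3.13×10⁻¹⁶ W = 313 aW

313 aW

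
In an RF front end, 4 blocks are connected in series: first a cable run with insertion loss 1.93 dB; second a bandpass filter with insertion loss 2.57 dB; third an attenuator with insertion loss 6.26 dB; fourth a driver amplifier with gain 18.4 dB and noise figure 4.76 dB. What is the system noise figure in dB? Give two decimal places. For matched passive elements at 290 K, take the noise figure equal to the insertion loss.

15.52 dB

Convert to linear (a loss of L dB is a gain of −L dB): F_i = 10^(NF_i/10), G_i = 10^(G_i,dB/10)
  Stage 1: F_1 = 10^(1.93/10) = 1.560, G_1 = 10^(−1.93/10) = 0.6412
  Stage 2: F_2 = 10^(2.57/10) = 1.807, G_2 = 10^(−2.57/10) = 0.5534
  Stage 3: F_3 = 10^(6.26/10) = 4.227, G_3 = 10^(−6.26/10) = 0.2366
  Stage 4: F_4 = 10^(4.76/10) = 2.992, G_4 = 10^(18.4/10) = 69.18
Friis cascade:
  F = 1.560 + (1.807 − 1)/0.6412 + (4.227 − 1)/0.3548 + (2.992 − 1)/0.08395 = 35.65
NF = 10 log₁₀(35.65) = 15.52 dB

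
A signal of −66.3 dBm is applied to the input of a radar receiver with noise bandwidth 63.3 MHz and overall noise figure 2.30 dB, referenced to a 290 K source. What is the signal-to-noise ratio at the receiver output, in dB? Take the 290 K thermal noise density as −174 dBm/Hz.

Noise floor: N = −174 + 10 log₁₀(B) + NF
10 log₁₀(6.33×10⁷) = 78.01 dB
N = −174 + 78.01 + 2.30 = −93.69 dBm
SNR = P_sig − N = −66.3 − (−93.69) = 27.39 dB → 27.4 dB

27.4 dB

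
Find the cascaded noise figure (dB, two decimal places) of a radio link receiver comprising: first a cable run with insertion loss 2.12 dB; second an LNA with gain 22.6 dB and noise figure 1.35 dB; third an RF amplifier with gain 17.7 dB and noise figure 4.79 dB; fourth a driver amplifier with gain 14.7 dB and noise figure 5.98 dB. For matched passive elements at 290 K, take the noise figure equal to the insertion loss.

3.51 dB

Convert to linear (a loss of L dB is a gain of −L dB): F_i = 10^(NF_i/10), G_i = 10^(G_i,dB/10)
  Stage 1: F_1 = 10^(2.12/10) = 1.629, G_1 = 10^(−2.12/10) = 0.6138
  Stage 2: F_2 = 10^(1.35/10) = 1.365, G_2 = 10^(22.6/10) = 182.0
  Stage 3: F_3 = 10^(4.79/10) = 3.013, G_3 = 10^(17.7/10) = 58.88
  Stage 4: F_4 = 10^(5.98/10) = 3.963, G_4 = 10^(14.7/10) = 29.51
Friis cascade:
  F = 1.629 + (1.365 − 1)/0.6138 + (3.013 − 1)/111.7 + (3.963 − 1)/6577 = 2.242
NF = 10 log₁₀(2.242) = 3.51 dB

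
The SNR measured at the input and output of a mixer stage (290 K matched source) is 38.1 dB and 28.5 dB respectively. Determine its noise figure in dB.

NF (dB) = SNR_in(dB) − SNR_out(dB) when the source is at T₀
NF = 38.1 − 28.5 = 9.6 dB

9.6 dB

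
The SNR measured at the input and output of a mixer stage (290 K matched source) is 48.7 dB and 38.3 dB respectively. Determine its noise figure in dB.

NF (dB) = SNR_in(dB) − SNR_out(dB) when the source is at T₀
NF = 48.7 − 38.3 = 10.4 dB

10.4 dB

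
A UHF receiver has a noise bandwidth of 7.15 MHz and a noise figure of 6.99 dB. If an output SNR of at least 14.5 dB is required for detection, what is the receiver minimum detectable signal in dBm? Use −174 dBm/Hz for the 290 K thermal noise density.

−84.0 dBm

Sensitivity = −174 + 10 log₁₀(B) + NF + SNR_min
= −174 + 68.54 + 6.99 + 14.5
= −83.97 dBm → −84.0 dBm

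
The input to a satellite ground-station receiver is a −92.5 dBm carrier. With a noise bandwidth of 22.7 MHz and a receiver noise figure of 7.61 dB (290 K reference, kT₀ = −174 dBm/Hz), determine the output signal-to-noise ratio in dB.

0.3 dB

Noise floor: N = −174 + 10 log₁₀(B) + NF
10 log₁₀(2.27×10⁷) = 73.56 dB
N = −174 + 73.56 + 7.61 = −92.83 dBm
SNR = P_sig − N = −92.5 − (−92.83) = 0.33 dB → 0.3 dB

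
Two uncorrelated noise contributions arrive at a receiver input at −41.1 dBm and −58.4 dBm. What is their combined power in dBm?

−41.0 dBm

Convert to linear, add, convert back:
P₁ = 7.76×10⁻⁸ W, P₂ = 1.45×10⁻⁹ W
P_tot = 7.91×10⁻⁸ W → 10 log₁₀(P_tot / 10⁻³) = −41.0 dBm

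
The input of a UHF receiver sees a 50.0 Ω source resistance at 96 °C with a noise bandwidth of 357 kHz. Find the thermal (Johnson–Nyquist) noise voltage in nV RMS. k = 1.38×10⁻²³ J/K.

T = 96 °C + 273.15 = 369.15 K
V_n = √(4kTRB)
4kTRB = 4 × 1.38×10⁻²³ × 369.15 × 5.00×10¹ × 3.57×10⁵ = 3.64×10⁻¹³ V²
V_n = √(3.64×10⁻¹³) = 6.03×10⁻⁷ V = 603 nV

603 nV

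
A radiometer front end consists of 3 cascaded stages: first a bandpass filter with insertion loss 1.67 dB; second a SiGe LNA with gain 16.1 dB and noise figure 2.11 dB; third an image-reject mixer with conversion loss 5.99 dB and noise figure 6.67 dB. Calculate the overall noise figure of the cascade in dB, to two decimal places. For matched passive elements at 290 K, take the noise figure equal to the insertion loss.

4.01 dB

Convert to linear (a loss of L dB is a gain of −L dB): F_i = 10^(NF_i/10), G_i = 10^(G_i,dB/10)
  Stage 1: F_1 = 10^(1.67/10) = 1.469, G_1 = 10^(−1.67/10) = 0.6808
  Stage 2: F_2 = 10^(2.11/10) = 1.626, G_2 = 10^(16.1/10) = 40.74
  Stage 3: F_3 = 10^(6.67/10) = 4.645, G_3 = 10^(−5.99/10) = 0.2518
Friis cascade:
  F = 1.469 + (1.626 − 1)/0.6808 + (4.645 − 1)/27.73 = 2.519
NF = 10 log₁₀(2.519) = 4.01 dB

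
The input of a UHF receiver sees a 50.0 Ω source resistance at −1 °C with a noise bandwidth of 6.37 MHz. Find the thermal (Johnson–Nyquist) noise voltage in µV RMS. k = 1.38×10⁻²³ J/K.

T = −1 °C + 273.15 = 272.15 K
V_n = √(4kTRB)
4kTRB = 4 × 1.38×10⁻²³ × 272.15 × 5.00×10¹ × 6.37×10⁶ = 4.78×10⁻¹² V²
V_n = √(4.78×10⁻¹²) = 2.19×10⁻⁶ V = 2.19 µV

2.19 µV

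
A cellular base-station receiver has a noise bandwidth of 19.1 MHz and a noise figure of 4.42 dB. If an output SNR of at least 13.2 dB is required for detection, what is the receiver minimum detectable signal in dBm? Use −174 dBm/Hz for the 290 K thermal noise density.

Sensitivity = −174 + 10 log₁₀(B) + NF + SNR_min
= −174 + 72.81 + 4.42 + 13.2
= −83.57 dBm → −83.6 dBm

−83.6 dBm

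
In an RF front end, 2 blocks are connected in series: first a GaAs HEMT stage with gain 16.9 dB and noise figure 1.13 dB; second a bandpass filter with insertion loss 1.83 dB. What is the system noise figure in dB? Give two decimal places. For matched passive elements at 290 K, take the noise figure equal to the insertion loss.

Convert to linear (a loss of L dB is a gain of −L dB): F_i = 10^(NF_i/10), G_i = 10^(G_i,dB/10)
  Stage 1: F_1 = 10^(1.13/10) = 1.297, G_1 = 10^(16.9/10) = 48.98
  Stage 2: F_2 = 10^(1.83/10) = 1.524, G_2 = 10^(−1.83/10) = 0.6561
Friis cascade:
  F = 1.297 + (1.524 − 1)/48.98 = 1.308
NF = 10 log₁₀(1.308) = 1.17 dB

1.17 dB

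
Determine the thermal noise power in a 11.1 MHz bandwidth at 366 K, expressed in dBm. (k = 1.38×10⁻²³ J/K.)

−102.5 dBm

P_n = kTB = 1.38×10⁻²³ × 366 × 1.11×10⁷ = 5.61×10⁻¹⁴ W
In dBm: 10 log₁₀(5.61×10⁻¹⁴ / 10⁻³) = −102.5 dBm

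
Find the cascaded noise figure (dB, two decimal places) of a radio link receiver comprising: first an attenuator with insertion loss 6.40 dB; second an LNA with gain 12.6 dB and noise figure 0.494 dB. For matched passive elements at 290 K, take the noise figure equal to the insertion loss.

6.89 dB

Convert to linear (a loss of L dB is a gain of −L dB): F_i = 10^(NF_i/10), G_i = 10^(G_i,dB/10)
  Stage 1: F_1 = 10^(6.40/10) = 4.365, G_1 = 10^(−6.40/10) = 0.2291
  Stage 2: F_2 = 10^(0.494/10) = 1.120, G_2 = 10^(12.6/10) = 18.20
Friis cascade:
  F = 4.365 + (1.120 − 1)/0.2291 = 4.891
NF = 10 log₁₀(4.891) = 6.89 dB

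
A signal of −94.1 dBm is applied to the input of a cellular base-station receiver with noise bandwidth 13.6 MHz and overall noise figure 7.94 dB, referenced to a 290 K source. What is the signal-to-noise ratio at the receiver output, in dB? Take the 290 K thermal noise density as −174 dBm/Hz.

0.6 dB

Noise floor: N = −174 + 10 log₁₀(B) + NF
10 log₁₀(1.36×10⁷) = 71.34 dB
N = −174 + 71.34 + 7.94 = −94.72 dBm
SNR = P_sig − N = −94.1 − (−94.72) = 0.62 dB → 0.6 dB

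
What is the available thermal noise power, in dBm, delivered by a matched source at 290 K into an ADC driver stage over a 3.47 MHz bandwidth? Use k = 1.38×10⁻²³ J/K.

−108.6 dBm

P_n = kTB = 1.38×10⁻²³ × 290 × 3.47×10⁶ = 1.39×10⁻¹⁴ W
In dBm: 10 log₁₀(1.39×10⁻¹⁴ / 10⁻³) = −108.6 dBm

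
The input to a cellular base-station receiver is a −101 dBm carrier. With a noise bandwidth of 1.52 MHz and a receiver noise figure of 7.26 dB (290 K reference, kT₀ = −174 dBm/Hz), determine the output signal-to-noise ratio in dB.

Noise floor: N = −174 + 10 log₁₀(B) + NF
10 log₁₀(1.52×10⁶) = 61.82 dB
N = −174 + 61.82 + 7.26 = −104.92 dBm
SNR = P_sig − N = −101 − (−104.92) = 3.92 dB → 3.9 dB

3.9 dB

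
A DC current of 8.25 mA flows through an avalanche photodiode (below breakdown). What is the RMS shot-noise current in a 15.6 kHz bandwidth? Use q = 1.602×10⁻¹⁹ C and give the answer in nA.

I_n = √(2qI·B)
2qI·B = 2 × 1.602×10⁻¹⁹ × 8.25×10⁻³ × 1.56×10⁴ = 4.12×10⁻¹⁷ A²
I_n = √(4.12×10⁻¹⁷) = 6.42×10⁻⁹ A = 6.42 nA

6.42 nA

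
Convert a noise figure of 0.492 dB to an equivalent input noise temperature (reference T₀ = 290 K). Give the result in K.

F = 10^(0.492/10) = 1.11995
T_e = (F − 1)·T₀ = (1.11995 − 1) × 290 = 34.8 K

34.8 K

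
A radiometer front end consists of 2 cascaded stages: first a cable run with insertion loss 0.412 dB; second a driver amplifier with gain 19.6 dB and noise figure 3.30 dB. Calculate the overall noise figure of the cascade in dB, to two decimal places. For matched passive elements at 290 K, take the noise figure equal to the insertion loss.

Convert to linear (a loss of L dB is a gain of −L dB): F_i = 10^(NF_i/10), G_i = 10^(G_i,dB/10)
  Stage 1: F_1 = 10^(0.412/10) = 1.100, G_1 = 10^(−0.412/10) = 0.9095
  Stage 2: F_2 = 10^(3.30/10) = 2.138, G_2 = 10^(19.6/10) = 91.20
Friis cascade:
  F = 1.100 + (2.138 − 1)/0.9095 = 2.351
NF = 10 log₁₀(2.351) = 3.71 dB

3.71 dB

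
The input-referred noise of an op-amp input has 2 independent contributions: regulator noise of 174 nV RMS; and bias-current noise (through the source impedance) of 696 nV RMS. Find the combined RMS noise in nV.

717 nV

Uncorrelated sources add in power (mean-square): V_tot = √(ΣV_i²)
V_tot = √[(1.74×10⁻⁷)² + (6.96×10⁻⁷)²] = 7.17×10⁻⁷ V = 717 nV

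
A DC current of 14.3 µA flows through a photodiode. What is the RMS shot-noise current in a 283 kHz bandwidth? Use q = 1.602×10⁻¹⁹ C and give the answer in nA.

I_n = √(2qI·B)
2qI·B = 2 × 1.602×10⁻¹⁹ × 1.43×10⁻⁵ × 2.83×10⁵ = 1.30×10⁻¹⁸ A²
I_n = √(1.30×10⁻¹⁸) = 1.14×10⁻⁹ A = 1.14 nA

1.14 nA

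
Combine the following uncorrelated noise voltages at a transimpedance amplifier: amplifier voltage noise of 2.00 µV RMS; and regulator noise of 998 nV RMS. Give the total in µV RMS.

2.24 µV

Uncorrelated sources add in power (mean-square): V_tot = √(ΣV_i²)
V_tot = √[(2.00×10⁻⁶)² + (9.98×10⁻⁷)²] = 2.24×10⁻⁶ V = 2.24 µV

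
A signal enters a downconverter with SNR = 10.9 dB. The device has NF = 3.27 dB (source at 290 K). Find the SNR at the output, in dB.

7.63 dB

By definition F = SNR_in/SNR_out, so in dB: SNR_out = SNR_in − NF
SNR_out = 10.9 − 3.27 = 7.63 dB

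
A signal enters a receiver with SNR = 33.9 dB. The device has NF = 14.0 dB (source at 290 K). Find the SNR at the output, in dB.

By definition F = SNR_in/SNR_out, so in dB: SNR_out = SNR_in − NF
SNR_out = 33.9 − 14.0 = 19.9 dB

19.9 dB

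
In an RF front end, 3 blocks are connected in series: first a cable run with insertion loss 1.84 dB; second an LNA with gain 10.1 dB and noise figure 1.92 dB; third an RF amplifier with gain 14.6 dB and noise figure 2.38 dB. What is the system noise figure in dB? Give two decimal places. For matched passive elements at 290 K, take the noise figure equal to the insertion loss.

Convert to linear (a loss of L dB is a gain of −L dB): F_i = 10^(NF_i/10), G_i = 10^(G_i,dB/10)
  Stage 1: F_1 = 10^(1.84/10) = 1.528, G_1 = 10^(−1.84/10) = 0.6546
  Stage 2: F_2 = 10^(1.92/10) = 1.556, G_2 = 10^(10.1/10) = 10.23
  Stage 3: F_3 = 10^(2.38/10) = 1.730, G_3 = 10^(14.6/10) = 28.84
Friis cascade:
  F = 1.528 + (1.556 − 1)/0.6546 + (1.730 − 1)/6.699 = 2.486
NF = 10 log₁₀(2.486) = 3.95 dB

3.95 dB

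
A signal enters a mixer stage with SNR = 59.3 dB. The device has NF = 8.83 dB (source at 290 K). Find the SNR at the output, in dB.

By definition F = SNR_in/SNR_out, so in dB: SNR_out = SNR_in − NF
SNR_out = 59.3 − 8.83 = 50.47 dB

50.47 dB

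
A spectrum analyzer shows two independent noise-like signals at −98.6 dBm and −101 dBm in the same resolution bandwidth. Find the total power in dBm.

Convert to linear, add, convert back:
P₁ = 1.38×10⁻¹³ W, P₂ = 7.94×10⁻¹⁴ W
P_tot = 2.17×10⁻¹³ W → 10 log₁₀(P_tot / 10⁻³) = −96.6 dBm

−96.6 dBm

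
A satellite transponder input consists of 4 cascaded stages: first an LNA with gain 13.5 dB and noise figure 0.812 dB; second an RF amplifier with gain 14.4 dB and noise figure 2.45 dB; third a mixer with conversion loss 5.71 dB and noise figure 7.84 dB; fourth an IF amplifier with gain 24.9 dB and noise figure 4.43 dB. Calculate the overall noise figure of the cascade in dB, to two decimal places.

Convert to linear (a loss of L dB is a gain of −L dB): F_i = 10^(NF_i/10), G_i = 10^(G_i,dB/10)
  Stage 1: F_1 = 10^(0.812/10) = 1.206, G_1 = 10^(13.5/10) = 22.39
  Stage 2: F_2 = 10^(2.45/10) = 1.758, G_2 = 10^(14.4/10) = 27.54
  Stage 3: F_3 = 10^(7.84/10) = 6.081, G_3 = 10^(−5.71/10) = 0.2685
  Stage 4: F_4 = 10^(4.43/10) = 2.773, G_4 = 10^(24.9/10) = 309.0
Friis cascade:
  F = 1.206 + (1.758 − 1)/22.39 + (6.081 − 1)/616.6 + (2.773 − 1)/165.6 = 1.258
NF = 10 log₁₀(1.258) = 1.00 dB

1.00 dB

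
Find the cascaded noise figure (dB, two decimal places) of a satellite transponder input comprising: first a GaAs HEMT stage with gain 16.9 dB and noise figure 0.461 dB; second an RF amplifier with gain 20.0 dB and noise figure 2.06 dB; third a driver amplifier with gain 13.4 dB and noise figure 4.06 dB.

Convert to linear (a loss of L dB is a gain of −L dB): F_i = 10^(NF_i/10), G_i = 10^(G_i,dB/10)
  Stage 1: F_1 = 10^(0.461/10) = 1.112, G_1 = 10^(16.9/10) = 48.98
  Stage 2: F_2 = 10^(2.06/10) = 1.607, G_2 = 10^(20.0/10) = 100.0
  Stage 3: F_3 = 10^(4.06/10) = 2.547, G_3 = 10^(13.4/10) = 21.88
Friis cascade:
  F = 1.112 + (1.607 − 1)/48.98 + (2.547 − 1)/4898 = 1.125
NF = 10 log₁₀(1.125) = 0.51 dB

0.51 dB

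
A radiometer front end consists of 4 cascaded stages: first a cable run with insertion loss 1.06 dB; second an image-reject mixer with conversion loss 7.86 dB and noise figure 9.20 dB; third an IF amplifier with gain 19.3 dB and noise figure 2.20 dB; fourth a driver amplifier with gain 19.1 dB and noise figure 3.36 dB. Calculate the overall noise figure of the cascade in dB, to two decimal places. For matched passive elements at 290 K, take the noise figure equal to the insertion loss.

Convert to linear (a loss of L dB is a gain of −L dB): F_i = 10^(NF_i/10), G_i = 10^(G_i,dB/10)
  Stage 1: F_1 = 10^(1.06/10) = 1.276, G_1 = 10^(−1.06/10) = 0.7834
  Stage 2: F_2 = 10^(9.20/10) = 8.318, G_2 = 10^(−7.86/10) = 0.1637
  Stage 3: F_3 = 10^(2.20/10) = 1.660, G_3 = 10^(19.3/10) = 85.11
  Stage 4: F_4 = 10^(3.36/10) = 2.168, G_4 = 10^(19.1/10) = 81.28
Friis cascade:
  F = 1.276 + (8.318 − 1)/0.7834 + (1.660 − 1)/0.1282 + (2.168 − 1)/10.91 = 15.87
NF = 10 log₁₀(15.87) = 12.01 dB

12.01 dB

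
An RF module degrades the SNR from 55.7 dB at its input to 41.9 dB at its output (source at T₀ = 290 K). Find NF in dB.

13.8 dB

NF (dB) = SNR_in(dB) − SNR_out(dB) when the source is at T₀
NF = 55.7 − 41.9 = 13.8 dB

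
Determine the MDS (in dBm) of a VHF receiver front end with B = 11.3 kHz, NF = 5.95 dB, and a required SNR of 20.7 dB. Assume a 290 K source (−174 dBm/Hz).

Sensitivity = −174 + 10 log₁₀(B) + NF + SNR_min
= −174 + 40.53 + 5.95 + 20.7
= −106.82 dBm → −106.8 dBm

−106.8 dBm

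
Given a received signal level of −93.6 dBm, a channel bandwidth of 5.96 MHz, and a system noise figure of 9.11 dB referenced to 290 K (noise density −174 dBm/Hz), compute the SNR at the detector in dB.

3.5 dB

Noise floor: N = −174 + 10 log₁₀(B) + NF
10 log₁₀(5.96×10⁶) = 67.75 dB
N = −174 + 67.75 + 9.11 = −97.14 dBm
SNR = P_sig − N = −93.6 − (−97.14) = 3.54 dB → 3.5 dB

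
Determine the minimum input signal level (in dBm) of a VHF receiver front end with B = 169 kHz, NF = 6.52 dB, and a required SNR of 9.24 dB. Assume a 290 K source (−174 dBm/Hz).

Sensitivity = −174 + 10 log₁₀(B) + NF + SNR_min
= −174 + 52.28 + 6.52 + 9.24
= −105.96 dBm → −106.0 dBm

−106.0 dBm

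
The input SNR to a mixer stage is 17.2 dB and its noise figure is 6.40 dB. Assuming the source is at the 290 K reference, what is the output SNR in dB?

By definition F = SNR_in/SNR_out, so in dB: SNR_out = SNR_in − NF
SNR_out = 17.2 − 6.40 = 10.80 dB

10.80 dB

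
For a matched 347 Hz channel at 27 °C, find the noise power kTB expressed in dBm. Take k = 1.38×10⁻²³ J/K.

T = 27 °C + 273.15 = 300.15 K
P_n = kTB = 1.38×10⁻²³ × 300.15 × 3.47×10² = 1.44×10⁻¹⁸ W
In dBm: 10 log₁₀(1.44×10⁻¹⁸ / 10⁻³) = −148.4 dBm

−148.4 dBm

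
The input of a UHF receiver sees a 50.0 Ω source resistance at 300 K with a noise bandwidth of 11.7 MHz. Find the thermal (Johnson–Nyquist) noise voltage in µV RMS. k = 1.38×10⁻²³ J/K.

V_n = √(4kTRB)
4kTRB = 4 × 1.38×10⁻²³ × 300 × 5.00×10¹ × 1.17×10⁷ = 9.69×10⁻¹² V²
V_n = √(9.69×10⁻¹²) = 3.11×10⁻⁶ V = 3.11 µV

3.11 µV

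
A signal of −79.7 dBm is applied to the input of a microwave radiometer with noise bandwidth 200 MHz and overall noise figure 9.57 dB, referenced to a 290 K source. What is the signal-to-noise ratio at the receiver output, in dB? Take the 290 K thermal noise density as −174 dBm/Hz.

Noise floor: N = −174 + 10 log₁₀(B) + NF
10 log₁₀(2.00×10⁸) = 83.01 dB
N = −174 + 83.01 + 9.57 = −81.42 dBm
SNR = P_sig − N = −79.7 − (−81.42) = 1.72 dB → 1.7 dB

1.7 dB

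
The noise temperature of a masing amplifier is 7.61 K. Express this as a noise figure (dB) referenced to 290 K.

F = 1 + T_e/T₀ = 1 + 7.61/290 = 1.02624
NF = 10 log₁₀(1.02624) = 0.112 dB

0.112 dB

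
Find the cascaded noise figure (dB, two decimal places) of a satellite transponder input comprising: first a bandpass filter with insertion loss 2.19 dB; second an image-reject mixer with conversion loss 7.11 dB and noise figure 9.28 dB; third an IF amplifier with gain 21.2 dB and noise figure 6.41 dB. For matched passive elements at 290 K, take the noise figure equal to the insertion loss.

16.31 dB

Convert to linear (a loss of L dB is a gain of −L dB): F_i = 10^(NF_i/10), G_i = 10^(G_i,dB/10)
  Stage 1: F_1 = 10^(2.19/10) = 1.656, G_1 = 10^(−2.19/10) = 0.6039
  Stage 2: F_2 = 10^(9.28/10) = 8.472, G_2 = 10^(−7.11/10) = 0.1945
  Stage 3: F_3 = 10^(6.41/10) = 4.375, G_3 = 10^(21.2/10) = 131.8
Friis cascade:
  F = 1.656 + (8.472 − 1)/0.6039 + (4.375 − 1)/0.1175 = 42.76
NF = 10 log₁₀(42.76) = 16.31 dB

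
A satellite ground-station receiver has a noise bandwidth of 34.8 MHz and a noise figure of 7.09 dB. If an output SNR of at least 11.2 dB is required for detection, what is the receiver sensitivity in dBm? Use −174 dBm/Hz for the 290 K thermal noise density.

Sensitivity = −174 + 10 log₁₀(B) + NF + SNR_min
= −174 + 75.42 + 7.09 + 11.2
= −80.29 dBm → −80.3 dBm

−80.3 dBm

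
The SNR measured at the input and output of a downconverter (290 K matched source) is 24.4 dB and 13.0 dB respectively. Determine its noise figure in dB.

NF (dB) = SNR_in(dB) − SNR_out(dB) when the source is at T₀
NF = 24.4 − 13.0 = 11.4 dB

11.4 dB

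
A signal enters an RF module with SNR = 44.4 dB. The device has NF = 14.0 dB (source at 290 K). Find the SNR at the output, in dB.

By definition F = SNR_in/SNR_out, so in dB: SNR_out = SNR_in − NF
SNR_out = 44.4 − 14.0 = 30.4 dB

30.4 dB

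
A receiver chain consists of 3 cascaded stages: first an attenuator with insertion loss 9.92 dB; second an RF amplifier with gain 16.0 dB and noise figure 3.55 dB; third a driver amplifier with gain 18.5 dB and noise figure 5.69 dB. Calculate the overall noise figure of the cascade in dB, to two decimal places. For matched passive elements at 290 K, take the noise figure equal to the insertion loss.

13.60 dB

Convert to linear (a loss of L dB is a gain of −L dB): F_i = 10^(NF_i/10), G_i = 10^(G_i,dB/10)
  Stage 1: F_1 = 10^(9.92/10) = 9.817, G_1 = 10^(−9.92/10) = 0.1019
  Stage 2: F_2 = 10^(3.55/10) = 2.265, G_2 = 10^(16.0/10) = 39.81
  Stage 3: F_3 = 10^(5.69/10) = 3.707, G_3 = 10^(18.5/10) = 70.79
Friis cascade:
  F = 9.817 + (2.265 − 1)/0.1019 + (3.707 − 1)/4.055 = 22.90
NF = 10 log₁₀(22.90) = 13.60 dB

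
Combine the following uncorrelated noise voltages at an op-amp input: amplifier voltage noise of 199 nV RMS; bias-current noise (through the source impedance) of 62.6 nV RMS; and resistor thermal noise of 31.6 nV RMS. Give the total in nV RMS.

Uncorrelated sources add in power (mean-square): V_tot = √(ΣV_i²)
V_tot = √[(1.99×10⁻⁷)² + (6.26×10⁻⁸)² + (3.16×10⁻⁸)²] = 2.11×10⁻⁷ V = 211 nV

211 nV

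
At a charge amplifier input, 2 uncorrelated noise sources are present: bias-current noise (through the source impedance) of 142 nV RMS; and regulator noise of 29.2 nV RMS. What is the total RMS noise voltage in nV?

Uncorrelated sources add in power (mean-square): V_tot = √(ΣV_i²)
V_tot = √[(1.42×10⁻⁷)² + (2.92×10⁻⁸)²] = 1.45×10⁻⁷ V = 145 nV

145 nV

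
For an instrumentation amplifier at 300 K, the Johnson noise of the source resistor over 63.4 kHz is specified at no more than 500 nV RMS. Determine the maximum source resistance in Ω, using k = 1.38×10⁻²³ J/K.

238 Ω

Johnson–Nyquist: V_n = √(4kTRB) ⇒ R = V_n² / (4kTB)
4kTB = 4 × 1.38×10⁻²³ × 300 × 6.34×10⁴ = 1.05×10⁻¹⁵
R = (5.00×10⁻⁷)² / 1.05×10⁻¹⁵ = 2.38×10² Ω = 238 Ω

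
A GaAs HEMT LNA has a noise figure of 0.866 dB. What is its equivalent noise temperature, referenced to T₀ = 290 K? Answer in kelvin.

64.0 K

F = 10^(0.866/10) = 1.22067
T_e = (F − 1)·T₀ = (1.22067 − 1) × 290 = 64.0 K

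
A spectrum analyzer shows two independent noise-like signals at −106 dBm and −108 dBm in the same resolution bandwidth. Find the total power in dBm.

−103.9 dBm

Convert to linear, add, convert back:
P₁ = 2.51×10⁻¹⁴ W, P₂ = 1.58×10⁻¹⁴ W
P_tot = 4.10×10⁻¹⁴ W → 10 log₁₀(P_tot / 10⁻³) = −103.9 dBm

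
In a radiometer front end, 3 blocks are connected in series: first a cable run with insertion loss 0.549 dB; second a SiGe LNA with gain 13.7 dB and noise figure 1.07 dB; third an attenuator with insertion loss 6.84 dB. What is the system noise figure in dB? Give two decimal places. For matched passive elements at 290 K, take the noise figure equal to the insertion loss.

2.14 dB

Convert to linear (a loss of L dB is a gain of −L dB): F_i = 10^(NF_i/10), G_i = 10^(G_i,dB/10)
  Stage 1: F_1 = 10^(0.549/10) = 1.135, G_1 = 10^(−0.549/10) = 0.8813
  Stage 2: F_2 = 10^(1.07/10) = 1.279, G_2 = 10^(13.7/10) = 23.44
  Stage 3: F_3 = 10^(6.84/10) = 4.831, G_3 = 10^(−6.84/10) = 0.2070
Friis cascade:
  F = 1.135 + (1.279 − 1)/0.8813 + (4.831 − 1)/20.66 = 1.637
NF = 10 log₁₀(1.637) = 2.14 dB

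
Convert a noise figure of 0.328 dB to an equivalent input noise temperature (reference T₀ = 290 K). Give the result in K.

22.8 K

F = 10^(0.328/10) = 1.07845
T_e = (F − 1)·T₀ = (1.07845 − 1) × 290 = 22.8 K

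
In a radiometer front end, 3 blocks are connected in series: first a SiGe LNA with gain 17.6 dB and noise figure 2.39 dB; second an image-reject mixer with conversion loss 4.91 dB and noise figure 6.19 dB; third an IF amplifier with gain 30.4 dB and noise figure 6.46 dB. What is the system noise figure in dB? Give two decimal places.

2.95 dB

Convert to linear (a loss of L dB is a gain of −L dB): F_i = 10^(NF_i/10), G_i = 10^(G_i,dB/10)
  Stage 1: F_1 = 10^(2.39/10) = 1.734, G_1 = 10^(17.6/10) = 57.54
  Stage 2: F_2 = 10^(6.19/10) = 4.159, G_2 = 10^(−4.91/10) = 0.3228
  Stage 3: F_3 = 10^(6.46/10) = 4.426, G_3 = 10^(30.4/10) = 1096
Friis cascade:
  F = 1.734 + (4.159 − 1)/57.54 + (4.426 − 1)/18.58 = 1.973
NF = 10 log₁₀(1.973) = 2.95 dB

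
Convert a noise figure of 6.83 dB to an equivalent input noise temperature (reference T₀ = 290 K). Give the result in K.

1108 K

F = 10^(6.83/10) = 4.81948
T_e = (F − 1)·T₀ = (4.81948 − 1) × 290 = 1108 K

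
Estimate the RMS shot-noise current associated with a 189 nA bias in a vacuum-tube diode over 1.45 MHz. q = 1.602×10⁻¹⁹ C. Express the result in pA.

I_n = √(2qI·B)
2qI·B = 2 × 1.602×10⁻¹⁹ × 1.89×10⁻⁷ × 1.45×10⁶ = 8.78×10⁻²⁰ A²
I_n = √(8.78×10⁻²⁰) = 2.96×10⁻¹⁰ A = 296 pA

296 pA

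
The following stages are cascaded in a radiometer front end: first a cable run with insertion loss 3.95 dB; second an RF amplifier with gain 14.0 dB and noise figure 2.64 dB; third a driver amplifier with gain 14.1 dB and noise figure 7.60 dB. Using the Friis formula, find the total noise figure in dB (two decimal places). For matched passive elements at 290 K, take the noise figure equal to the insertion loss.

7.02 dB

Convert to linear (a loss of L dB is a gain of −L dB): F_i = 10^(NF_i/10), G_i = 10^(G_i,dB/10)
  Stage 1: F_1 = 10^(3.95/10) = 2.483, G_1 = 10^(−3.95/10) = 0.4027
  Stage 2: F_2 = 10^(2.64/10) = 1.837, G_2 = 10^(14.0/10) = 25.12
  Stage 3: F_3 = 10^(7.60/10) = 5.754, G_3 = 10^(14.1/10) = 25.70
Friis cascade:
  F = 2.483 + (1.837 − 1)/0.4027 + (5.754 − 1)/10.12 = 5.030
NF = 10 log₁₀(5.030) = 7.02 dB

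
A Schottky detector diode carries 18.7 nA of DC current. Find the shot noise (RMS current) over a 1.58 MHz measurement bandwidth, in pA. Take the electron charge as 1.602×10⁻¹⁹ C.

97.3 pA

I_n = √(2qI·B)
2qI·B = 2 × 1.602×10⁻¹⁹ × 1.87×10⁻⁸ × 1.58×10⁶ = 9.47×10⁻²¹ A²
I_n = √(9.47×10⁻²¹) = 9.73×10⁻¹¹ A = 97.3 pA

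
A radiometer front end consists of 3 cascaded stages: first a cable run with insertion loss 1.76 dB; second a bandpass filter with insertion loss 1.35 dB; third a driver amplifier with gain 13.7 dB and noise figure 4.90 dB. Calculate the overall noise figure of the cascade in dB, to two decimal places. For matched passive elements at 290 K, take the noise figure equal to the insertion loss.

Convert to linear (a loss of L dB is a gain of −L dB): F_i = 10^(NF_i/10), G_i = 10^(G_i,dB/10)
  Stage 1: F_1 = 10^(1.76/10) = 1.500, G_1 = 10^(−1.76/10) = 0.6668
  Stage 2: F_2 = 10^(1.35/10) = 1.365, G_2 = 10^(−1.35/10) = 0.7328
  Stage 3: F_3 = 10^(4.90/10) = 3.090, G_3 = 10^(13.7/10) = 23.44
Friis cascade:
  F = 1.500 + (1.365 − 1)/0.6668 + (3.090 − 1)/0.4887 = 6.324
NF = 10 log₁₀(6.324) = 8.01 dB

8.01 dB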